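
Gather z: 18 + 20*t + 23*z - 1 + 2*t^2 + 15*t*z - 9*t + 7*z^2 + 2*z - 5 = 2*t^2 + 11*t + 7*z^2 + z*(15*t + 25) + 12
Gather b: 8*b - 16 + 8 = 8*b - 8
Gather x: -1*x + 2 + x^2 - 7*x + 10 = x^2 - 8*x + 12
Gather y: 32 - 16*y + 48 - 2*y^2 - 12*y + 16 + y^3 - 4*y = y^3 - 2*y^2 - 32*y + 96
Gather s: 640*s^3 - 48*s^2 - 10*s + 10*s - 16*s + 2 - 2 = 640*s^3 - 48*s^2 - 16*s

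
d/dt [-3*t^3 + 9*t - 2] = 9 - 9*t^2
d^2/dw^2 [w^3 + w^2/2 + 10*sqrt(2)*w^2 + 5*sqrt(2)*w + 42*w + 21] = 6*w + 1 + 20*sqrt(2)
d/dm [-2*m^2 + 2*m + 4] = 2 - 4*m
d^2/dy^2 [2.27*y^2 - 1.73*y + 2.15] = 4.54000000000000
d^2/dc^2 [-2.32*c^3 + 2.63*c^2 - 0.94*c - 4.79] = 5.26 - 13.92*c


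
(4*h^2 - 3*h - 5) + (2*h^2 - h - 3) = 6*h^2 - 4*h - 8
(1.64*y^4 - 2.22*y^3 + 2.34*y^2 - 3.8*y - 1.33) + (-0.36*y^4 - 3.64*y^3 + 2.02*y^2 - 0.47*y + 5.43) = 1.28*y^4 - 5.86*y^3 + 4.36*y^2 - 4.27*y + 4.1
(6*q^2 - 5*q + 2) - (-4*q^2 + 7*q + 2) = 10*q^2 - 12*q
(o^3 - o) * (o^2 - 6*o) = o^5 - 6*o^4 - o^3 + 6*o^2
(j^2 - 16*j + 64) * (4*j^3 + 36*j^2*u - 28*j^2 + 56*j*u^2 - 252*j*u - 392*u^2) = 4*j^5 + 36*j^4*u - 92*j^4 + 56*j^3*u^2 - 828*j^3*u + 704*j^3 - 1288*j^2*u^2 + 6336*j^2*u - 1792*j^2 + 9856*j*u^2 - 16128*j*u - 25088*u^2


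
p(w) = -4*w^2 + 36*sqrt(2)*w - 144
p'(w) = -8*w + 36*sqrt(2)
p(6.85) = 17.06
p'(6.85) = -3.89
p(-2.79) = -317.18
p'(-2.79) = 73.23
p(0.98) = -97.95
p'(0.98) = 43.07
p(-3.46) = -368.04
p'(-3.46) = 78.59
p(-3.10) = -340.27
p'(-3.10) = 75.71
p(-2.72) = -312.07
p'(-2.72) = 72.67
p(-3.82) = -396.85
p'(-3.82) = 81.47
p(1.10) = -92.84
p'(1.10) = 42.11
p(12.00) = -109.06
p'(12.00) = -45.09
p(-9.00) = -926.21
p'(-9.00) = 122.91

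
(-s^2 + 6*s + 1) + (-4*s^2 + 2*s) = -5*s^2 + 8*s + 1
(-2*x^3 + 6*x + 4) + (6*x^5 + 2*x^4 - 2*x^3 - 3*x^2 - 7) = 6*x^5 + 2*x^4 - 4*x^3 - 3*x^2 + 6*x - 3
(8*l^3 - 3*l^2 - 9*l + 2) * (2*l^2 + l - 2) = 16*l^5 + 2*l^4 - 37*l^3 + l^2 + 20*l - 4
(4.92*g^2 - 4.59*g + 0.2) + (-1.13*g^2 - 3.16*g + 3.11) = 3.79*g^2 - 7.75*g + 3.31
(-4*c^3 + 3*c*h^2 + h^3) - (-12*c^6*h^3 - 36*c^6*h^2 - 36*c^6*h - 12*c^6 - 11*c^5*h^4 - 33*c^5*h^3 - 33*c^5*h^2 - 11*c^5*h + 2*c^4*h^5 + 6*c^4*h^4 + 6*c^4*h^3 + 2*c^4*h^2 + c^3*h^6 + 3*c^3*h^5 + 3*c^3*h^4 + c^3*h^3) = 12*c^6*h^3 + 36*c^6*h^2 + 36*c^6*h + 12*c^6 + 11*c^5*h^4 + 33*c^5*h^3 + 33*c^5*h^2 + 11*c^5*h - 2*c^4*h^5 - 6*c^4*h^4 - 6*c^4*h^3 - 2*c^4*h^2 - c^3*h^6 - 3*c^3*h^5 - 3*c^3*h^4 - c^3*h^3 - 4*c^3 + 3*c*h^2 + h^3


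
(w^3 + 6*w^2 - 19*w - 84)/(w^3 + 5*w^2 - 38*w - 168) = (w^2 - w - 12)/(w^2 - 2*w - 24)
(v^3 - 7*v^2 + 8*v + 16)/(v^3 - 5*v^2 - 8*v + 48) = (v + 1)/(v + 3)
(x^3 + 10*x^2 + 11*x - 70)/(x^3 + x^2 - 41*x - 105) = (x^2 + 5*x - 14)/(x^2 - 4*x - 21)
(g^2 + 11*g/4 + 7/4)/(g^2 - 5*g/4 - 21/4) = (g + 1)/(g - 3)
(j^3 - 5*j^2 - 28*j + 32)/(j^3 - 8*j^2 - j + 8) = (j + 4)/(j + 1)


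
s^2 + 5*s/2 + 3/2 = (s + 1)*(s + 3/2)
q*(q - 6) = q^2 - 6*q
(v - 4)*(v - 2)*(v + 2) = v^3 - 4*v^2 - 4*v + 16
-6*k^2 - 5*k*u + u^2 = (-6*k + u)*(k + u)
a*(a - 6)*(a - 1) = a^3 - 7*a^2 + 6*a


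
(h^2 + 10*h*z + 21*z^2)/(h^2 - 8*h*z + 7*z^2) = (h^2 + 10*h*z + 21*z^2)/(h^2 - 8*h*z + 7*z^2)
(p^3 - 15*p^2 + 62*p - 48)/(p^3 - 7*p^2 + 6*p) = (p - 8)/p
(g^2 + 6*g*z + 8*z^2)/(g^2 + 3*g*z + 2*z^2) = (g + 4*z)/(g + z)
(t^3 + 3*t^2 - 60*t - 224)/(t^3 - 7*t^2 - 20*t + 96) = (t + 7)/(t - 3)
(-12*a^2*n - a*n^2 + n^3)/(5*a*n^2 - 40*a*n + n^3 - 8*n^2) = (-12*a^2 - a*n + n^2)/(5*a*n - 40*a + n^2 - 8*n)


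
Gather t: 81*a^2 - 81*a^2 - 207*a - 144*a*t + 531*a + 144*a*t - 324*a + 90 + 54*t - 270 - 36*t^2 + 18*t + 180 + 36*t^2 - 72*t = 0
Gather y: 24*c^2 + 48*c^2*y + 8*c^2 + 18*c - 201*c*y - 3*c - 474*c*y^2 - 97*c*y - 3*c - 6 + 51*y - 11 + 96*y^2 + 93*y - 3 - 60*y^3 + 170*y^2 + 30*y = 32*c^2 + 12*c - 60*y^3 + y^2*(266 - 474*c) + y*(48*c^2 - 298*c + 174) - 20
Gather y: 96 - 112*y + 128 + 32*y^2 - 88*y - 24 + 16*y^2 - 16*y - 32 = 48*y^2 - 216*y + 168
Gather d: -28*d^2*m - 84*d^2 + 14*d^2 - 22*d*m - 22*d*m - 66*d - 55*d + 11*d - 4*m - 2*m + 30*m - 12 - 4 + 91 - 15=d^2*(-28*m - 70) + d*(-44*m - 110) + 24*m + 60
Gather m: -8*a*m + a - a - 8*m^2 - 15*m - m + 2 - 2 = -8*m^2 + m*(-8*a - 16)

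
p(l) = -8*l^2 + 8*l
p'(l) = 8 - 16*l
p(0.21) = 1.33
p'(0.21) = 4.64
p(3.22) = -57.19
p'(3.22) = -43.52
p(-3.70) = -139.12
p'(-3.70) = 67.20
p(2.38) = -26.28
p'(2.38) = -30.08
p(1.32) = -3.38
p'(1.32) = -13.12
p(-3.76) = -143.18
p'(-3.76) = 68.16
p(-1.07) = -17.72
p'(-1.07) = 25.12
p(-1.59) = -32.94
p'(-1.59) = 33.44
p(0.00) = 0.00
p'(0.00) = 8.00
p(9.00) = -576.00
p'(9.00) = -136.00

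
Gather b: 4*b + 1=4*b + 1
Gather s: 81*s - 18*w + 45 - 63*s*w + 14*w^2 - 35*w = s*(81 - 63*w) + 14*w^2 - 53*w + 45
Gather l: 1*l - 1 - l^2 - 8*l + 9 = -l^2 - 7*l + 8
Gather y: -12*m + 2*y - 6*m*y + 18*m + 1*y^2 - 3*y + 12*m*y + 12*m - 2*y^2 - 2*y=18*m - y^2 + y*(6*m - 3)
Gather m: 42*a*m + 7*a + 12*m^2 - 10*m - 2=7*a + 12*m^2 + m*(42*a - 10) - 2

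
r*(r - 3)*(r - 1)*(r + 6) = r^4 + 2*r^3 - 21*r^2 + 18*r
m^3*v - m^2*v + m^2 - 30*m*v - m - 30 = (m - 6)*(m + 5)*(m*v + 1)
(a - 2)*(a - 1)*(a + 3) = a^3 - 7*a + 6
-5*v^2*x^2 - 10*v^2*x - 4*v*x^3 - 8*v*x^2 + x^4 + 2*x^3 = x*(-5*v + x)*(v + x)*(x + 2)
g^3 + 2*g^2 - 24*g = g*(g - 4)*(g + 6)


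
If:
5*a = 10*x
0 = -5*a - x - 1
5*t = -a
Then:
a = -2/11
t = 2/55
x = -1/11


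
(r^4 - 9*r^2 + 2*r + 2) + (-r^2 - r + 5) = r^4 - 10*r^2 + r + 7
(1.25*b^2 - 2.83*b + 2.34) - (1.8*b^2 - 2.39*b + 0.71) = -0.55*b^2 - 0.44*b + 1.63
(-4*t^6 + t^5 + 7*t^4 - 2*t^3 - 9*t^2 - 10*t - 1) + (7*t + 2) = -4*t^6 + t^5 + 7*t^4 - 2*t^3 - 9*t^2 - 3*t + 1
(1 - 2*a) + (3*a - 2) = a - 1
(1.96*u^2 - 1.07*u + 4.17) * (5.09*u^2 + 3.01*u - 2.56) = 9.9764*u^4 + 0.4533*u^3 + 12.987*u^2 + 15.2909*u - 10.6752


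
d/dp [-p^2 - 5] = -2*p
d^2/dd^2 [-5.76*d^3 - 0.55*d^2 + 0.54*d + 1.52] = -34.56*d - 1.1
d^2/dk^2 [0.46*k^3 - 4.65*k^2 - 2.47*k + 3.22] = 2.76*k - 9.3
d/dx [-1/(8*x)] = 1/(8*x^2)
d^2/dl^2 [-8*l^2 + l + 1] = -16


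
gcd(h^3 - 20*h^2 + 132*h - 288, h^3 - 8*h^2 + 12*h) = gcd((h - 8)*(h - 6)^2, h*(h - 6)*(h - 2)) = h - 6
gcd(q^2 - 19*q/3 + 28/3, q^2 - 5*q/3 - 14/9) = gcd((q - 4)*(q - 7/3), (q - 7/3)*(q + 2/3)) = q - 7/3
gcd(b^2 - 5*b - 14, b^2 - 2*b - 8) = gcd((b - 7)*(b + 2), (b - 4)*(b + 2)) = b + 2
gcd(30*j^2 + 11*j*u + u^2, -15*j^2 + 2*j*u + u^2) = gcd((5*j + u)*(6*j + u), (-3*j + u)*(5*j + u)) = 5*j + u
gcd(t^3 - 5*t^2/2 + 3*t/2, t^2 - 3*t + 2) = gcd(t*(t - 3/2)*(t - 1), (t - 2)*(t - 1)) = t - 1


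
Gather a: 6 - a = 6 - a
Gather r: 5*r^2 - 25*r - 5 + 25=5*r^2 - 25*r + 20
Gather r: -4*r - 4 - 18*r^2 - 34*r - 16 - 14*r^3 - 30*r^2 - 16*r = -14*r^3 - 48*r^2 - 54*r - 20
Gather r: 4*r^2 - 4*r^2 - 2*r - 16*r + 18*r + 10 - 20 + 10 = 0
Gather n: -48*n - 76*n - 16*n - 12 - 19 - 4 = -140*n - 35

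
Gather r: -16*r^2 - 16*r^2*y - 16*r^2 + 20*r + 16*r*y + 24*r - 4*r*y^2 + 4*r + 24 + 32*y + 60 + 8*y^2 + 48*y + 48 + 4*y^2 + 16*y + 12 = r^2*(-16*y - 32) + r*(-4*y^2 + 16*y + 48) + 12*y^2 + 96*y + 144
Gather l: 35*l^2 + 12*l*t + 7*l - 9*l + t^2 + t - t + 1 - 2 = 35*l^2 + l*(12*t - 2) + t^2 - 1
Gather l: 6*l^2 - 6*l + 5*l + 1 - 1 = 6*l^2 - l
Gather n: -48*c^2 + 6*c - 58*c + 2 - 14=-48*c^2 - 52*c - 12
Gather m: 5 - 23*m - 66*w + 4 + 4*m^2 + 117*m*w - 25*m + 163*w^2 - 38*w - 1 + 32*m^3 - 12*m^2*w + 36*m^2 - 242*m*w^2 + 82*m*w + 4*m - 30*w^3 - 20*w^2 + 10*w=32*m^3 + m^2*(40 - 12*w) + m*(-242*w^2 + 199*w - 44) - 30*w^3 + 143*w^2 - 94*w + 8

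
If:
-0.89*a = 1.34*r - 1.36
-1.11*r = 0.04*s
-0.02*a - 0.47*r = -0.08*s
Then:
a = 1.55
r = -0.01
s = 0.32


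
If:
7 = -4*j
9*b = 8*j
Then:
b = -14/9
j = -7/4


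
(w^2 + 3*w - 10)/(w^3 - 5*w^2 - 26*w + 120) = (w - 2)/(w^2 - 10*w + 24)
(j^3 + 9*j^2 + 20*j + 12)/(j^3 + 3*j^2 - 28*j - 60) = (j + 1)/(j - 5)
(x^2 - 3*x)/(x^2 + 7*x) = (x - 3)/(x + 7)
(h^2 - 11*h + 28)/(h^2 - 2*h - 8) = (h - 7)/(h + 2)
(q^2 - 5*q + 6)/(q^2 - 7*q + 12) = (q - 2)/(q - 4)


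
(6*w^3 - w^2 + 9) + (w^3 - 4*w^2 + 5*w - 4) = 7*w^3 - 5*w^2 + 5*w + 5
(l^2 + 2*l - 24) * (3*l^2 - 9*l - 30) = 3*l^4 - 3*l^3 - 120*l^2 + 156*l + 720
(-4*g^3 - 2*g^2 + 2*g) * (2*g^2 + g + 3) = -8*g^5 - 8*g^4 - 10*g^3 - 4*g^2 + 6*g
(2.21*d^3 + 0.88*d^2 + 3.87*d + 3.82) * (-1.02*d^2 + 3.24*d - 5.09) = -2.2542*d^5 + 6.2628*d^4 - 12.3451*d^3 + 4.1632*d^2 - 7.3215*d - 19.4438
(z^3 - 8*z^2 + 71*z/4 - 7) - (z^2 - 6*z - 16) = z^3 - 9*z^2 + 95*z/4 + 9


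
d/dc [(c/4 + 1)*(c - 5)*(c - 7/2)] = 3*c^2/4 - 9*c/4 - 33/8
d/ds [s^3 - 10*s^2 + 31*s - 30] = 3*s^2 - 20*s + 31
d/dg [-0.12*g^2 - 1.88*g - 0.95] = -0.24*g - 1.88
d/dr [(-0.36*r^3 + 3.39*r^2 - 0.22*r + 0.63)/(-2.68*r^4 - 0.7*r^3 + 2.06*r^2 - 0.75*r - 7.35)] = (-0.964799999999999*r^6 + 18.1704*r^5 - 0.137400000000001*r^4 + 6.9856*r^3 + 7.1717*r^2 - 52.4286*r + 2.0895)/(7.1824*r^8 + 3.752*r^7 - 10.5516*r^6 + 1.136*r^5 + 44.6896*r^4 + 7.2*r^3 - 29.7195*r^2 + 11.025*r + 54.0225)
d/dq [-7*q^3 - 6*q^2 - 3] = 3*q*(-7*q - 4)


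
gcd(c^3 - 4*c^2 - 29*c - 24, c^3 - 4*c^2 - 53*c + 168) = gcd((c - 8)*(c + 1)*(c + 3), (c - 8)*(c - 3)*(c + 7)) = c - 8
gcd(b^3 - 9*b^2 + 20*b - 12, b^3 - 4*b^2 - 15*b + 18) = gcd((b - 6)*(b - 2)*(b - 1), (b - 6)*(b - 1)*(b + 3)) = b^2 - 7*b + 6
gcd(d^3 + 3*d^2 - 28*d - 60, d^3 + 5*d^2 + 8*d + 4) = d + 2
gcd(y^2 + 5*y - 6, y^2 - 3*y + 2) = y - 1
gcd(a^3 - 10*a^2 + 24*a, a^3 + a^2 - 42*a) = a^2 - 6*a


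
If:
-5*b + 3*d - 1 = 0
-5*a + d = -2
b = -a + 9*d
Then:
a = 83/205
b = -38/205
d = 1/41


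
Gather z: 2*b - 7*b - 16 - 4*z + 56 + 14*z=-5*b + 10*z + 40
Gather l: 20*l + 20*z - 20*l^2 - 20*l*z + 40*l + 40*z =-20*l^2 + l*(60 - 20*z) + 60*z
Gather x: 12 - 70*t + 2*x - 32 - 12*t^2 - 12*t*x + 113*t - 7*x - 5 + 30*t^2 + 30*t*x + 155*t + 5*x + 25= 18*t^2 + 18*t*x + 198*t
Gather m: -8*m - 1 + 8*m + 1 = 0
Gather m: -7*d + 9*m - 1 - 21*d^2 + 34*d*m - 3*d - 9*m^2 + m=-21*d^2 - 10*d - 9*m^2 + m*(34*d + 10) - 1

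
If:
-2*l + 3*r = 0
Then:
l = 3*r/2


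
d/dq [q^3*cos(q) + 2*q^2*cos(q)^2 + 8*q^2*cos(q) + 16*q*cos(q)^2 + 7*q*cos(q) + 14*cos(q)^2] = -q^3*sin(q) - 8*q^2*sin(q) - 2*q^2*sin(2*q) + 3*q^2*cos(q) - 7*q*sin(q) - 16*q*sin(2*q) + 4*q*cos(q)^2 + 16*q*cos(q) - 14*sin(2*q) + 16*cos(q)^2 + 7*cos(q)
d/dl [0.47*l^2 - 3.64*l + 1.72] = 0.94*l - 3.64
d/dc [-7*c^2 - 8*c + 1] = -14*c - 8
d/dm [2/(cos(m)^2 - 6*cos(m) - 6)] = 4*(cos(m) - 3)*sin(m)/(sin(m)^2 + 6*cos(m) + 5)^2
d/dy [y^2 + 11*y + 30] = 2*y + 11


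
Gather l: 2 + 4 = 6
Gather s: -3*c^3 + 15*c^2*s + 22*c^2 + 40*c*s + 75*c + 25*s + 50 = -3*c^3 + 22*c^2 + 75*c + s*(15*c^2 + 40*c + 25) + 50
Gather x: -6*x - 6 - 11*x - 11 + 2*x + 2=-15*x - 15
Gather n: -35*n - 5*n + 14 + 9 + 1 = 24 - 40*n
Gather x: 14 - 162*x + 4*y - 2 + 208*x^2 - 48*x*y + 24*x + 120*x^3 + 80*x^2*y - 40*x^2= 120*x^3 + x^2*(80*y + 168) + x*(-48*y - 138) + 4*y + 12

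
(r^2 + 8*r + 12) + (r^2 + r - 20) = 2*r^2 + 9*r - 8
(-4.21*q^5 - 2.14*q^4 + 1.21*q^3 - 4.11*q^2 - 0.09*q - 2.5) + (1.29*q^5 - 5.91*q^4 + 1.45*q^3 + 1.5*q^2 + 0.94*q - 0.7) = -2.92*q^5 - 8.05*q^4 + 2.66*q^3 - 2.61*q^2 + 0.85*q - 3.2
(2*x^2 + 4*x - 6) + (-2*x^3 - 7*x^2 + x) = -2*x^3 - 5*x^2 + 5*x - 6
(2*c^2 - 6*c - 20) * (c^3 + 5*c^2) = 2*c^5 + 4*c^4 - 50*c^3 - 100*c^2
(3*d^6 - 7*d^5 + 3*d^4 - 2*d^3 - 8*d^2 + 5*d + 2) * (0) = 0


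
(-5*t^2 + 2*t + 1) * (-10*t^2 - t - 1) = 50*t^4 - 15*t^3 - 7*t^2 - 3*t - 1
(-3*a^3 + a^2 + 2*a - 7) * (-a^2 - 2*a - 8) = 3*a^5 + 5*a^4 + 20*a^3 - 5*a^2 - 2*a + 56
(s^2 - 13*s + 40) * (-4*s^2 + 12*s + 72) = -4*s^4 + 64*s^3 - 244*s^2 - 456*s + 2880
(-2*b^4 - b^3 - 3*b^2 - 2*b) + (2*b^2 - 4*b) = -2*b^4 - b^3 - b^2 - 6*b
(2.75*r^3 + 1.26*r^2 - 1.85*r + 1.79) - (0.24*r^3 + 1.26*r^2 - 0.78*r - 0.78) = 2.51*r^3 - 1.07*r + 2.57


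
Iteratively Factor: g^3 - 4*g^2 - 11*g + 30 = (g + 3)*(g^2 - 7*g + 10) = (g - 5)*(g + 3)*(g - 2)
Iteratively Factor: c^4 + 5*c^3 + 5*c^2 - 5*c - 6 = (c + 3)*(c^3 + 2*c^2 - c - 2) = (c - 1)*(c + 3)*(c^2 + 3*c + 2) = (c - 1)*(c + 2)*(c + 3)*(c + 1)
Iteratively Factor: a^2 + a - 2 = (a + 2)*(a - 1)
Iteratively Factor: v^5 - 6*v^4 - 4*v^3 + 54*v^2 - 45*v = (v - 3)*(v^4 - 3*v^3 - 13*v^2 + 15*v) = (v - 3)*(v - 1)*(v^3 - 2*v^2 - 15*v) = (v - 3)*(v - 1)*(v + 3)*(v^2 - 5*v) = (v - 5)*(v - 3)*(v - 1)*(v + 3)*(v)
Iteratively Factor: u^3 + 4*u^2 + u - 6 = (u + 3)*(u^2 + u - 2) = (u - 1)*(u + 3)*(u + 2)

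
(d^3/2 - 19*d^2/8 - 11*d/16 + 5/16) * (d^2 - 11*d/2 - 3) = d^5/2 - 41*d^4/8 + 87*d^3/8 + 359*d^2/32 + 11*d/32 - 15/16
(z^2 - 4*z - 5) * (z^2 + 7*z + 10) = z^4 + 3*z^3 - 23*z^2 - 75*z - 50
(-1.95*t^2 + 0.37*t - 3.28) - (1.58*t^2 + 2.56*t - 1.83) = -3.53*t^2 - 2.19*t - 1.45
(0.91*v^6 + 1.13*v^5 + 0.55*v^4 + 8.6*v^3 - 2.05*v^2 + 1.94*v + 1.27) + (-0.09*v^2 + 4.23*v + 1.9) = 0.91*v^6 + 1.13*v^5 + 0.55*v^4 + 8.6*v^3 - 2.14*v^2 + 6.17*v + 3.17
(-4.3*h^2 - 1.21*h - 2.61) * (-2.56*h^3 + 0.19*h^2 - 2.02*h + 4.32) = 11.008*h^5 + 2.2806*h^4 + 15.1377*h^3 - 16.6277*h^2 + 0.0449999999999999*h - 11.2752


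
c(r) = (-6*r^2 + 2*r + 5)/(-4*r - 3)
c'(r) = (2 - 12*r)/(-4*r - 3) + 4*(-6*r^2 + 2*r + 5)/(-4*r - 3)^2 = 2*(12*r^2 + 18*r + 7)/(16*r^2 + 24*r + 9)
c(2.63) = 2.31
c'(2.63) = 1.50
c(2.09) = 1.50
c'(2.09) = 1.50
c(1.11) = 0.02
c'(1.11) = 1.51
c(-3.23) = -6.46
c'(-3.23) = 1.51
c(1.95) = 1.29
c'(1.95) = 1.50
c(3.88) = 4.19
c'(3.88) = 1.50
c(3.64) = 3.83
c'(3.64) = 1.50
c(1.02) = -0.11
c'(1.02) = 1.51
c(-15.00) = -24.12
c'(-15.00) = 1.50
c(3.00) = 2.87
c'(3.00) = 1.50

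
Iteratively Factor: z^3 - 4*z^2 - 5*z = (z)*(z^2 - 4*z - 5) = z*(z + 1)*(z - 5)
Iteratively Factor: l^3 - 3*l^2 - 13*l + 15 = (l + 3)*(l^2 - 6*l + 5) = (l - 5)*(l + 3)*(l - 1)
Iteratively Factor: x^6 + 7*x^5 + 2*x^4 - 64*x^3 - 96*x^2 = (x + 2)*(x^5 + 5*x^4 - 8*x^3 - 48*x^2) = (x + 2)*(x + 4)*(x^4 + x^3 - 12*x^2) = x*(x + 2)*(x + 4)*(x^3 + x^2 - 12*x) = x^2*(x + 2)*(x + 4)*(x^2 + x - 12) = x^2*(x + 2)*(x + 4)^2*(x - 3)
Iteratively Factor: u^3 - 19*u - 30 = (u + 3)*(u^2 - 3*u - 10) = (u + 2)*(u + 3)*(u - 5)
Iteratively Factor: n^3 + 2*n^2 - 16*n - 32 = (n + 2)*(n^2 - 16) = (n - 4)*(n + 2)*(n + 4)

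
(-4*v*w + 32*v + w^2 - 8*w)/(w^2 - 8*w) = (-4*v + w)/w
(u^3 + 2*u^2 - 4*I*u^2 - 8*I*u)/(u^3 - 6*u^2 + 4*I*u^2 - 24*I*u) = (u^2 + u*(2 - 4*I) - 8*I)/(u^2 + u*(-6 + 4*I) - 24*I)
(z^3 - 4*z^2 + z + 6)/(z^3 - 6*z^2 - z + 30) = (z^2 - z - 2)/(z^2 - 3*z - 10)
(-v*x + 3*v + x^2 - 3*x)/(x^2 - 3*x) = (-v + x)/x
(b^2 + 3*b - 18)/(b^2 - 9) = (b + 6)/(b + 3)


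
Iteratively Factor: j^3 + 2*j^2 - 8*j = (j + 4)*(j^2 - 2*j) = (j - 2)*(j + 4)*(j)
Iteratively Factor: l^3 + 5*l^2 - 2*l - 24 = (l - 2)*(l^2 + 7*l + 12) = (l - 2)*(l + 3)*(l + 4)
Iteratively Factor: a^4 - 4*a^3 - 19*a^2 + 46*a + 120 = (a + 2)*(a^3 - 6*a^2 - 7*a + 60) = (a - 4)*(a + 2)*(a^2 - 2*a - 15) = (a - 5)*(a - 4)*(a + 2)*(a + 3)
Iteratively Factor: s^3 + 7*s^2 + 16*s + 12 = (s + 2)*(s^2 + 5*s + 6) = (s + 2)^2*(s + 3)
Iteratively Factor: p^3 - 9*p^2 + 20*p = (p)*(p^2 - 9*p + 20) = p*(p - 5)*(p - 4)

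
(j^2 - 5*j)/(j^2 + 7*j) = (j - 5)/(j + 7)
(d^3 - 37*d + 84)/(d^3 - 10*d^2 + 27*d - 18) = (d^2 + 3*d - 28)/(d^2 - 7*d + 6)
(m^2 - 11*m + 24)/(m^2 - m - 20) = (-m^2 + 11*m - 24)/(-m^2 + m + 20)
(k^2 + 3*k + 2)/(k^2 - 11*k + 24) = (k^2 + 3*k + 2)/(k^2 - 11*k + 24)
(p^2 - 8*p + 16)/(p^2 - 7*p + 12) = (p - 4)/(p - 3)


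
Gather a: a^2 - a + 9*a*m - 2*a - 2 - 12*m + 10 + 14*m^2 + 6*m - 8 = a^2 + a*(9*m - 3) + 14*m^2 - 6*m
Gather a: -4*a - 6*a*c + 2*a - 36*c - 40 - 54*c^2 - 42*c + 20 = a*(-6*c - 2) - 54*c^2 - 78*c - 20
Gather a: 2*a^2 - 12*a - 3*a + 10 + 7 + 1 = 2*a^2 - 15*a + 18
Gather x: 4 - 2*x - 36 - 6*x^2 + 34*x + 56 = -6*x^2 + 32*x + 24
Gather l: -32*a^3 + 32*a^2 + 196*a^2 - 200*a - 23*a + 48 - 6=-32*a^3 + 228*a^2 - 223*a + 42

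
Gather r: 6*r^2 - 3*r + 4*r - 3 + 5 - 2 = 6*r^2 + r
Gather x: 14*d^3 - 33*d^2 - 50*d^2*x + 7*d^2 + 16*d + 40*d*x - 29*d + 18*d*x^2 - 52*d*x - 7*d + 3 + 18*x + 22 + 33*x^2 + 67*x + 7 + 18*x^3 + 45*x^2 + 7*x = 14*d^3 - 26*d^2 - 20*d + 18*x^3 + x^2*(18*d + 78) + x*(-50*d^2 - 12*d + 92) + 32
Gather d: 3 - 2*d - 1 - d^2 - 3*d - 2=-d^2 - 5*d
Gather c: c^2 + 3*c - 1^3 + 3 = c^2 + 3*c + 2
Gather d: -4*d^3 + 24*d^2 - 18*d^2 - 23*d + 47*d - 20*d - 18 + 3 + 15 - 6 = -4*d^3 + 6*d^2 + 4*d - 6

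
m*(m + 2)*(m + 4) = m^3 + 6*m^2 + 8*m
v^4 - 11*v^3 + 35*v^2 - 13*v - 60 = (v - 5)*(v - 4)*(v - 3)*(v + 1)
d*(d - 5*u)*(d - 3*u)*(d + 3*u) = d^4 - 5*d^3*u - 9*d^2*u^2 + 45*d*u^3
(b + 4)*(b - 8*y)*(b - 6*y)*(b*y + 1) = b^4*y - 14*b^3*y^2 + 4*b^3*y + b^3 + 48*b^2*y^3 - 56*b^2*y^2 - 14*b^2*y + 4*b^2 + 192*b*y^3 + 48*b*y^2 - 56*b*y + 192*y^2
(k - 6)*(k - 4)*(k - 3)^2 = k^4 - 16*k^3 + 93*k^2 - 234*k + 216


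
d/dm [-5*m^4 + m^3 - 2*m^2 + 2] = m*(-20*m^2 + 3*m - 4)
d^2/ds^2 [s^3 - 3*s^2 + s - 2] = 6*s - 6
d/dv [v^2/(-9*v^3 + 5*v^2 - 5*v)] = (9*v^2 - 5)/(9*v^2 - 5*v + 5)^2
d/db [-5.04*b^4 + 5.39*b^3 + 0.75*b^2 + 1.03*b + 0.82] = -20.16*b^3 + 16.17*b^2 + 1.5*b + 1.03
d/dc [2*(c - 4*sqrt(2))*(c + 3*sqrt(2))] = 4*c - 2*sqrt(2)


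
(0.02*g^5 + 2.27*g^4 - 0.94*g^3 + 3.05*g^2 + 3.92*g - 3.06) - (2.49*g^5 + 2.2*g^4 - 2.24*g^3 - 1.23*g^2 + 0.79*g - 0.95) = -2.47*g^5 + 0.0699999999999998*g^4 + 1.3*g^3 + 4.28*g^2 + 3.13*g - 2.11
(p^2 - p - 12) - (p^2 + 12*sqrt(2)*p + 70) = -12*sqrt(2)*p - p - 82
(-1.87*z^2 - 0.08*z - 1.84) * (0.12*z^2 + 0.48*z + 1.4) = -0.2244*z^4 - 0.9072*z^3 - 2.8772*z^2 - 0.9952*z - 2.576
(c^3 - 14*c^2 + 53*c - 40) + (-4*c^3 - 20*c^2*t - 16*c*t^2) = -3*c^3 - 20*c^2*t - 14*c^2 - 16*c*t^2 + 53*c - 40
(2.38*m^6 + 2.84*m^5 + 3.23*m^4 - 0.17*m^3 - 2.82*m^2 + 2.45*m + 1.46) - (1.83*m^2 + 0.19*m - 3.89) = 2.38*m^6 + 2.84*m^5 + 3.23*m^4 - 0.17*m^3 - 4.65*m^2 + 2.26*m + 5.35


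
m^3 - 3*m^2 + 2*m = m*(m - 2)*(m - 1)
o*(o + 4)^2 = o^3 + 8*o^2 + 16*o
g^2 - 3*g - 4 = (g - 4)*(g + 1)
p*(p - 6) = p^2 - 6*p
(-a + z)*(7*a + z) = -7*a^2 + 6*a*z + z^2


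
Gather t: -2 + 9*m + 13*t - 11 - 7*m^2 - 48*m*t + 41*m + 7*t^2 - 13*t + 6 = -7*m^2 - 48*m*t + 50*m + 7*t^2 - 7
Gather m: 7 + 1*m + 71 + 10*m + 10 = 11*m + 88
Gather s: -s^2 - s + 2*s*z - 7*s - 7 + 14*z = -s^2 + s*(2*z - 8) + 14*z - 7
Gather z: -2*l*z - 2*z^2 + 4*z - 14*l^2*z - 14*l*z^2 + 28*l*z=z^2*(-14*l - 2) + z*(-14*l^2 + 26*l + 4)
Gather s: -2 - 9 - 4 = -15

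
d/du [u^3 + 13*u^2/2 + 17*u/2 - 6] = 3*u^2 + 13*u + 17/2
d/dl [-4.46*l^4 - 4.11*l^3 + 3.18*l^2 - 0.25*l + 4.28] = -17.84*l^3 - 12.33*l^2 + 6.36*l - 0.25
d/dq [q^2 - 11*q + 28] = 2*q - 11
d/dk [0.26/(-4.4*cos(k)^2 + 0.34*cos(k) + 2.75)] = (0.0884 - 2.288*cos(k))*sin(k)/(-4.4*cos(k)^2 + 0.34*cos(k) + 2.75)^2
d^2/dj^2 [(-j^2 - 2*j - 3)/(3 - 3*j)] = 4/(j^3 - 3*j^2 + 3*j - 1)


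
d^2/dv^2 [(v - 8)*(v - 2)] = 2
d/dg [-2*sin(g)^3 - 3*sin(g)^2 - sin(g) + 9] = (-6*sin(g) + 3*cos(2*g) - 4)*cos(g)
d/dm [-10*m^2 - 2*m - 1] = -20*m - 2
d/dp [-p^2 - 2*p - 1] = -2*p - 2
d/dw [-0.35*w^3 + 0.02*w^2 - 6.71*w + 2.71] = -1.05*w^2 + 0.04*w - 6.71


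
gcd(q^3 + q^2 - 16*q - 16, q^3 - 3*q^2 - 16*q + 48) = q^2 - 16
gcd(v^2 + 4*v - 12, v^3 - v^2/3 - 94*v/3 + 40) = v + 6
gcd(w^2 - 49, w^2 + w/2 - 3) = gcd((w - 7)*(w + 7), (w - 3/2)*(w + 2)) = 1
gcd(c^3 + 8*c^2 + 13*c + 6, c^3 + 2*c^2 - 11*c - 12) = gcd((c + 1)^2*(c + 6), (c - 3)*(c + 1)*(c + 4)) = c + 1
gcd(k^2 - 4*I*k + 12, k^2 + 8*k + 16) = 1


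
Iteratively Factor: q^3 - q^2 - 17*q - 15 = (q - 5)*(q^2 + 4*q + 3) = (q - 5)*(q + 1)*(q + 3)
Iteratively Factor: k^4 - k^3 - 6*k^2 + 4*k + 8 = (k - 2)*(k^3 + k^2 - 4*k - 4) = (k - 2)^2*(k^2 + 3*k + 2) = (k - 2)^2*(k + 2)*(k + 1)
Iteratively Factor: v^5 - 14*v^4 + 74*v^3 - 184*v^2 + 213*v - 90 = (v - 3)*(v^4 - 11*v^3 + 41*v^2 - 61*v + 30) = (v - 3)^2*(v^3 - 8*v^2 + 17*v - 10) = (v - 5)*(v - 3)^2*(v^2 - 3*v + 2) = (v - 5)*(v - 3)^2*(v - 2)*(v - 1)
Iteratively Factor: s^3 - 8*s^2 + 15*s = (s - 3)*(s^2 - 5*s) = s*(s - 3)*(s - 5)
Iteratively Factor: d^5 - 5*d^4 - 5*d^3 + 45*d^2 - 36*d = (d - 4)*(d^4 - d^3 - 9*d^2 + 9*d) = (d - 4)*(d - 3)*(d^3 + 2*d^2 - 3*d) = d*(d - 4)*(d - 3)*(d^2 + 2*d - 3) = d*(d - 4)*(d - 3)*(d + 3)*(d - 1)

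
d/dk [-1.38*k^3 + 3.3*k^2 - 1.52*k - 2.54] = -4.14*k^2 + 6.6*k - 1.52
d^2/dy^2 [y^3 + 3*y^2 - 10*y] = 6*y + 6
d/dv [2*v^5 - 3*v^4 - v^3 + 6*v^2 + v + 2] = 10*v^4 - 12*v^3 - 3*v^2 + 12*v + 1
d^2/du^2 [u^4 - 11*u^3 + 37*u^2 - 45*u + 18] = 12*u^2 - 66*u + 74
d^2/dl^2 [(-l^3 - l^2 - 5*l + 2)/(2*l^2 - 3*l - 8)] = 2*(-51*l^3 - 96*l^2 - 468*l + 106)/(8*l^6 - 36*l^5 - 42*l^4 + 261*l^3 + 168*l^2 - 576*l - 512)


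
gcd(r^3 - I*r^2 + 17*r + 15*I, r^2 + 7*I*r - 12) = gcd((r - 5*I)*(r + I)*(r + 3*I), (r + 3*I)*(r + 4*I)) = r + 3*I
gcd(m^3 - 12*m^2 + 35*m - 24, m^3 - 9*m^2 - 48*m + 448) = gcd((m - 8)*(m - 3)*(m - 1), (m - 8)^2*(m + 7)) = m - 8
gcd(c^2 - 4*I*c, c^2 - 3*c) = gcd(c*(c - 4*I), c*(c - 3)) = c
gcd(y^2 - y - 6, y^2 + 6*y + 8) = y + 2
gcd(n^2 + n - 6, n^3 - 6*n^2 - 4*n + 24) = n - 2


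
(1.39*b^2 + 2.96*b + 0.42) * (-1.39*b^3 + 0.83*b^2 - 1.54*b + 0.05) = -1.9321*b^5 - 2.9607*b^4 - 0.2676*b^3 - 4.1403*b^2 - 0.4988*b + 0.021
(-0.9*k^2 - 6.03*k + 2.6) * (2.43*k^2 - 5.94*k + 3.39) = -2.187*k^4 - 9.3069*k^3 + 39.0852*k^2 - 35.8857*k + 8.814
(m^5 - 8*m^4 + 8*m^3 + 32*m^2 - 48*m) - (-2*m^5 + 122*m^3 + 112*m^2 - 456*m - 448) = 3*m^5 - 8*m^4 - 114*m^3 - 80*m^2 + 408*m + 448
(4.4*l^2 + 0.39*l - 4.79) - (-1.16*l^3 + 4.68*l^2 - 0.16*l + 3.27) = 1.16*l^3 - 0.279999999999999*l^2 + 0.55*l - 8.06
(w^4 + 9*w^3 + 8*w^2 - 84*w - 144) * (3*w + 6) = 3*w^5 + 33*w^4 + 78*w^3 - 204*w^2 - 936*w - 864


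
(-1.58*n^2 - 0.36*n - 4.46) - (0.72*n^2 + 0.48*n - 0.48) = -2.3*n^2 - 0.84*n - 3.98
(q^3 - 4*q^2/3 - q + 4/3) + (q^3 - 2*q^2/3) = 2*q^3 - 2*q^2 - q + 4/3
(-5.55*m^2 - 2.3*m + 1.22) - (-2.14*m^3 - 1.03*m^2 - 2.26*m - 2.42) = 2.14*m^3 - 4.52*m^2 - 0.04*m + 3.64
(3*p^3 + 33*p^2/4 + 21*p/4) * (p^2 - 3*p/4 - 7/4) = 3*p^5 + 6*p^4 - 99*p^3/16 - 147*p^2/8 - 147*p/16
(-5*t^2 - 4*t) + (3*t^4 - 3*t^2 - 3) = 3*t^4 - 8*t^2 - 4*t - 3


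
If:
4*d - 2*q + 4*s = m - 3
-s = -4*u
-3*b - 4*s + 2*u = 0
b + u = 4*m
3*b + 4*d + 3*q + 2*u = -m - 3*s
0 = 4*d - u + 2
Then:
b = -56/647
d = -641/1294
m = -11/647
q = 431/647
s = 48/647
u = 12/647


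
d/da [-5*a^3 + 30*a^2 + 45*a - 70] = -15*a^2 + 60*a + 45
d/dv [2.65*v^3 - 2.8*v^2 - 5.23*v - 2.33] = 7.95*v^2 - 5.6*v - 5.23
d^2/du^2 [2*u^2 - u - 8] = 4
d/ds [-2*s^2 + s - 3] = 1 - 4*s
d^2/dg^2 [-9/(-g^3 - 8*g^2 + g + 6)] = 18*(-(3*g + 8)*(g^3 + 8*g^2 - g - 6) + (3*g^2 + 16*g - 1)^2)/(g^3 + 8*g^2 - g - 6)^3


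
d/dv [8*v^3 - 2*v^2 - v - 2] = 24*v^2 - 4*v - 1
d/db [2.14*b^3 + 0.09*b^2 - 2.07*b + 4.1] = 6.42*b^2 + 0.18*b - 2.07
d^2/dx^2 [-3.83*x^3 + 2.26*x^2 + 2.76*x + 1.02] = 4.52 - 22.98*x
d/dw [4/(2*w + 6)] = -2/(w + 3)^2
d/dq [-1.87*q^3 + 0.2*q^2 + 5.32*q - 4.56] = -5.61*q^2 + 0.4*q + 5.32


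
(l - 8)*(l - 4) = l^2 - 12*l + 32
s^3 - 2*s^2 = s^2*(s - 2)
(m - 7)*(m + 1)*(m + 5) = m^3 - m^2 - 37*m - 35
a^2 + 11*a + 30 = (a + 5)*(a + 6)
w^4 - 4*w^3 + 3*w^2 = w^2*(w - 3)*(w - 1)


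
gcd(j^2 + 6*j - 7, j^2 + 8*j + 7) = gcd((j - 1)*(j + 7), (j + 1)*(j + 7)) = j + 7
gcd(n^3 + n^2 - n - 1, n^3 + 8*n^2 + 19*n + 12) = n + 1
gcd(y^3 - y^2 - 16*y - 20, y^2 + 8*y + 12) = y + 2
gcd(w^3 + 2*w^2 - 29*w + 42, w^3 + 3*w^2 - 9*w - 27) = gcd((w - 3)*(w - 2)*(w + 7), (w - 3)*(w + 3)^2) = w - 3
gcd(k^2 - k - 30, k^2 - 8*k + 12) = k - 6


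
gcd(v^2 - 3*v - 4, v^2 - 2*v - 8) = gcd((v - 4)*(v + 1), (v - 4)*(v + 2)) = v - 4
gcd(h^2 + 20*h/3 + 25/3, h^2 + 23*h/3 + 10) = h + 5/3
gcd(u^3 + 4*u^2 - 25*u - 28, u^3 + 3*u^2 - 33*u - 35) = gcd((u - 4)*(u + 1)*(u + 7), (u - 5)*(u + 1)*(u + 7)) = u^2 + 8*u + 7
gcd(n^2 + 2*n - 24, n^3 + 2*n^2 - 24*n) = n^2 + 2*n - 24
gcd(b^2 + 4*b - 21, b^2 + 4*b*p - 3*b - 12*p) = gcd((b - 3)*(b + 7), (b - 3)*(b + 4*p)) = b - 3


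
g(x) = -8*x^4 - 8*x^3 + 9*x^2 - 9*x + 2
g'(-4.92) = 3132.54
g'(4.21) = -2746.39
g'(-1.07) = -16.54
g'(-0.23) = -14.02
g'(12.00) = -58545.00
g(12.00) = -178522.00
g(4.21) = -2986.47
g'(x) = -32*x^3 - 24*x^2 + 18*x - 9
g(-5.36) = -5062.39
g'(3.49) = -1598.78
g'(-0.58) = -21.27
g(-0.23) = 4.62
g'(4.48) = -3287.34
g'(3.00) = -1035.00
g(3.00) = -808.00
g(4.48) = -3799.58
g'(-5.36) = 4132.71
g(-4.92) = -3470.70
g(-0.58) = 10.90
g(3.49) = -1446.70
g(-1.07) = 21.25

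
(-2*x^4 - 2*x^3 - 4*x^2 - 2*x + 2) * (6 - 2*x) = 4*x^5 - 8*x^4 - 4*x^3 - 20*x^2 - 16*x + 12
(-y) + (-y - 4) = -2*y - 4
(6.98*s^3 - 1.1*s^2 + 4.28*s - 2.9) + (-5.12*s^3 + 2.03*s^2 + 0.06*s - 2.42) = 1.86*s^3 + 0.93*s^2 + 4.34*s - 5.32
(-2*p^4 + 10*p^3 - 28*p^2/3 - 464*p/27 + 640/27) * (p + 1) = -2*p^5 + 8*p^4 + 2*p^3/3 - 716*p^2/27 + 176*p/27 + 640/27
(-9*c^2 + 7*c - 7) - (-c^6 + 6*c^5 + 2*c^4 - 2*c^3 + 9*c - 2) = c^6 - 6*c^5 - 2*c^4 + 2*c^3 - 9*c^2 - 2*c - 5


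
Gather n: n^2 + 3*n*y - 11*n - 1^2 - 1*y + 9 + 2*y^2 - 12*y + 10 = n^2 + n*(3*y - 11) + 2*y^2 - 13*y + 18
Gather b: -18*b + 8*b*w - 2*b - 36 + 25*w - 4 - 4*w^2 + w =b*(8*w - 20) - 4*w^2 + 26*w - 40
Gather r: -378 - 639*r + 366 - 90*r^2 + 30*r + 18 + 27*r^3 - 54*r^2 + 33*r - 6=27*r^3 - 144*r^2 - 576*r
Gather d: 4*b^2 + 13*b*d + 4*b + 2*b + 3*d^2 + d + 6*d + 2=4*b^2 + 6*b + 3*d^2 + d*(13*b + 7) + 2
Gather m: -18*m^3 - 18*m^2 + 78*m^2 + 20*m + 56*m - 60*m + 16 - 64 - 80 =-18*m^3 + 60*m^2 + 16*m - 128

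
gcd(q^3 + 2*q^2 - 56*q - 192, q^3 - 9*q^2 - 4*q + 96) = q - 8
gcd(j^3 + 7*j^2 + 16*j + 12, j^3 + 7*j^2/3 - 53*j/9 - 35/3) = j + 3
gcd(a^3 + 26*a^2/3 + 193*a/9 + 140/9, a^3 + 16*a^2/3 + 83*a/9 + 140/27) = a^2 + 11*a/3 + 28/9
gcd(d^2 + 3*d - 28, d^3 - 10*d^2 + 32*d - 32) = d - 4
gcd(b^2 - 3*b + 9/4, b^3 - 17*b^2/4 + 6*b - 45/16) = b^2 - 3*b + 9/4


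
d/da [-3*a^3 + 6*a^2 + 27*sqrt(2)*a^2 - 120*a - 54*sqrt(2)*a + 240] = -9*a^2 + 12*a + 54*sqrt(2)*a - 120 - 54*sqrt(2)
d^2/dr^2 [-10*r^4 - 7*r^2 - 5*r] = -120*r^2 - 14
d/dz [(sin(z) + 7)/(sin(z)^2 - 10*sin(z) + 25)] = -(sin(z) + 19)*cos(z)/(sin(z) - 5)^3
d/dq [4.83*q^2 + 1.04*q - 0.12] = 9.66*q + 1.04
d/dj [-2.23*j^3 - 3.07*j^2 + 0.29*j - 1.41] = -6.69*j^2 - 6.14*j + 0.29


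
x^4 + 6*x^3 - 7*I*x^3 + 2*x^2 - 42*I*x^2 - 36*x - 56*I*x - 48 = (x + 2)*(x + 4)*(x - 6*I)*(x - I)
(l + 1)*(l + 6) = l^2 + 7*l + 6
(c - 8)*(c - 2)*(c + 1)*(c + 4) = c^4 - 5*c^3 - 30*c^2 + 40*c + 64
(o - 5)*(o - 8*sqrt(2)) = o^2 - 8*sqrt(2)*o - 5*o + 40*sqrt(2)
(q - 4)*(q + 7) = q^2 + 3*q - 28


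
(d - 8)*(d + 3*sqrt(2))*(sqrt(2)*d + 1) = sqrt(2)*d^3 - 8*sqrt(2)*d^2 + 7*d^2 - 56*d + 3*sqrt(2)*d - 24*sqrt(2)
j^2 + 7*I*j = j*(j + 7*I)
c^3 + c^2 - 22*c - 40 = (c - 5)*(c + 2)*(c + 4)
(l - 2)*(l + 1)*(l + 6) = l^3 + 5*l^2 - 8*l - 12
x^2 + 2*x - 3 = (x - 1)*(x + 3)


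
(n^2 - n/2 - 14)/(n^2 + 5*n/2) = (2*n^2 - n - 28)/(n*(2*n + 5))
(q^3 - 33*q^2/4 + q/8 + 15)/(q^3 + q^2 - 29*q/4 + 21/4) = (4*q^2 - 27*q - 40)/(2*(2*q^2 + 5*q - 7))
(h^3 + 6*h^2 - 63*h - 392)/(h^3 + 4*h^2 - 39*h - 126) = (h^2 - h - 56)/(h^2 - 3*h - 18)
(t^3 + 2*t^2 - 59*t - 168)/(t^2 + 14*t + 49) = (t^2 - 5*t - 24)/(t + 7)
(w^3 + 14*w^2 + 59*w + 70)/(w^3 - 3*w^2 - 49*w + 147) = (w^2 + 7*w + 10)/(w^2 - 10*w + 21)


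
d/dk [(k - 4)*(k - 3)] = 2*k - 7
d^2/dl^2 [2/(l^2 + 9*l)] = 4*(-l*(l + 9) + (2*l + 9)^2)/(l^3*(l + 9)^3)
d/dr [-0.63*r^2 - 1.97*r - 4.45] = -1.26*r - 1.97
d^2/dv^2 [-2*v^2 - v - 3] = -4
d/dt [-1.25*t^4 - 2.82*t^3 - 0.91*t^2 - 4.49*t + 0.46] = -5.0*t^3 - 8.46*t^2 - 1.82*t - 4.49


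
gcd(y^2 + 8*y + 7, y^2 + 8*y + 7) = y^2 + 8*y + 7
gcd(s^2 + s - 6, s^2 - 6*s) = 1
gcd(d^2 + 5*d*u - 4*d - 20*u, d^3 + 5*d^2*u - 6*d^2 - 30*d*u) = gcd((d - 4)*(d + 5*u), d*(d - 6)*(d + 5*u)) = d + 5*u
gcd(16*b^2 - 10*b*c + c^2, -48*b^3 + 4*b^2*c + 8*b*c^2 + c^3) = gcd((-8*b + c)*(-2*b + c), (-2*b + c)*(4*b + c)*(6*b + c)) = 2*b - c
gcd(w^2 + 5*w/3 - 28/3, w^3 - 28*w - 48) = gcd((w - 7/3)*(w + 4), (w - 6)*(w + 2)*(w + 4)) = w + 4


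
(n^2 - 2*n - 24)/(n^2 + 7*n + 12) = (n - 6)/(n + 3)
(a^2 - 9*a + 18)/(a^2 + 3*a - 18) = (a - 6)/(a + 6)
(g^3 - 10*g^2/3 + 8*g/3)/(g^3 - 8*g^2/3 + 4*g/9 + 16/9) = 3*g/(3*g + 2)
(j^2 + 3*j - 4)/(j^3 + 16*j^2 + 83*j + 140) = (j - 1)/(j^2 + 12*j + 35)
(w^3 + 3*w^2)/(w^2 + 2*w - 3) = w^2/(w - 1)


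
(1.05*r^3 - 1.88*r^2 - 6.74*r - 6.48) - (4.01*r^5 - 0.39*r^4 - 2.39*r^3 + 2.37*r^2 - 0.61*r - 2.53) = -4.01*r^5 + 0.39*r^4 + 3.44*r^3 - 4.25*r^2 - 6.13*r - 3.95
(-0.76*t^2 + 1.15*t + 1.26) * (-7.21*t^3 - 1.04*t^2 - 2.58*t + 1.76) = 5.4796*t^5 - 7.5011*t^4 - 8.3198*t^3 - 5.615*t^2 - 1.2268*t + 2.2176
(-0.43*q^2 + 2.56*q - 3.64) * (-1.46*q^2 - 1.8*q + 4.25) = 0.6278*q^4 - 2.9636*q^3 - 1.1211*q^2 + 17.432*q - 15.47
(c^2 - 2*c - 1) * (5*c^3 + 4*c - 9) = 5*c^5 - 10*c^4 - c^3 - 17*c^2 + 14*c + 9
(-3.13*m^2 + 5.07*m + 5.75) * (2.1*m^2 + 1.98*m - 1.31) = -6.573*m^4 + 4.4496*m^3 + 26.2139*m^2 + 4.7433*m - 7.5325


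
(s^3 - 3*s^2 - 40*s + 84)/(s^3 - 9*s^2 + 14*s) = (s + 6)/s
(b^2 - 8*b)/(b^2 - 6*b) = (b - 8)/(b - 6)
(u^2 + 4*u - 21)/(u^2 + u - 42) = (u - 3)/(u - 6)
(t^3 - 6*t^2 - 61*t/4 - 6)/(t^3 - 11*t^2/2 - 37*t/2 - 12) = (t + 1/2)/(t + 1)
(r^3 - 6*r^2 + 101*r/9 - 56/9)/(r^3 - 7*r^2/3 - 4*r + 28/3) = (3*r^2 - 11*r + 8)/(3*(r^2 - 4))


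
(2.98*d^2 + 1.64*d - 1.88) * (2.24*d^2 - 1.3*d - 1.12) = 6.6752*d^4 - 0.2004*d^3 - 9.6808*d^2 + 0.6072*d + 2.1056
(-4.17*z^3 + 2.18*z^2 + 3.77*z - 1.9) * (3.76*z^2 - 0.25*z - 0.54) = -15.6792*z^5 + 9.2393*z^4 + 15.882*z^3 - 9.2637*z^2 - 1.5608*z + 1.026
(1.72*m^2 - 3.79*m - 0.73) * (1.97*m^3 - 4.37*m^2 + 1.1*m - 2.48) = 3.3884*m^5 - 14.9827*m^4 + 17.0162*m^3 - 5.2445*m^2 + 8.5962*m + 1.8104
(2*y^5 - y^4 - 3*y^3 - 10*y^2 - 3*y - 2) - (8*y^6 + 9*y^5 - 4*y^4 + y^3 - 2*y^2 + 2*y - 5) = -8*y^6 - 7*y^5 + 3*y^4 - 4*y^3 - 8*y^2 - 5*y + 3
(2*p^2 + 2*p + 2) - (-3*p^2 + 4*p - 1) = 5*p^2 - 2*p + 3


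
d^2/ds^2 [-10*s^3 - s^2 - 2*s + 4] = -60*s - 2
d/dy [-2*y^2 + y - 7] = 1 - 4*y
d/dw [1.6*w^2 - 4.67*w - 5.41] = 3.2*w - 4.67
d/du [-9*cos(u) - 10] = 9*sin(u)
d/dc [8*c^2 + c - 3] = 16*c + 1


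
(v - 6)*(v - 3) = v^2 - 9*v + 18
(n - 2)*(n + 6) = n^2 + 4*n - 12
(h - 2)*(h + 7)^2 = h^3 + 12*h^2 + 21*h - 98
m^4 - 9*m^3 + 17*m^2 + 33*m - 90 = (m - 5)*(m - 3)^2*(m + 2)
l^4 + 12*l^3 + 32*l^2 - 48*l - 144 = (l - 2)*(l + 2)*(l + 6)^2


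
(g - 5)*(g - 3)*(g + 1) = g^3 - 7*g^2 + 7*g + 15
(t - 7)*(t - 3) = t^2 - 10*t + 21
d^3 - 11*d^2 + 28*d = d*(d - 7)*(d - 4)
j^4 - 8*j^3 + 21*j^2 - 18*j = j*(j - 3)^2*(j - 2)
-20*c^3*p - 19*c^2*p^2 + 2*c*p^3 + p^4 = p*(-4*c + p)*(c + p)*(5*c + p)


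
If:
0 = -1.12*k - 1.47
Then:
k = -1.31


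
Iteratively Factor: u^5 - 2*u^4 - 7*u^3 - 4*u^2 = (u - 4)*(u^4 + 2*u^3 + u^2) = u*(u - 4)*(u^3 + 2*u^2 + u) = u*(u - 4)*(u + 1)*(u^2 + u) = u^2*(u - 4)*(u + 1)*(u + 1)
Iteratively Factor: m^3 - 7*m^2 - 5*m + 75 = (m - 5)*(m^2 - 2*m - 15) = (m - 5)^2*(m + 3)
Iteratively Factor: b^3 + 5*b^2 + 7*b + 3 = (b + 1)*(b^2 + 4*b + 3) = (b + 1)^2*(b + 3)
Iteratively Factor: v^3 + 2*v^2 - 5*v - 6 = (v + 3)*(v^2 - v - 2) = (v - 2)*(v + 3)*(v + 1)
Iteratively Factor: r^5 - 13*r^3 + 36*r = (r - 2)*(r^4 + 2*r^3 - 9*r^2 - 18*r) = r*(r - 2)*(r^3 + 2*r^2 - 9*r - 18) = r*(r - 2)*(r + 2)*(r^2 - 9) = r*(r - 3)*(r - 2)*(r + 2)*(r + 3)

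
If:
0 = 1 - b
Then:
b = 1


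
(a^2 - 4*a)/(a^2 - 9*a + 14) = a*(a - 4)/(a^2 - 9*a + 14)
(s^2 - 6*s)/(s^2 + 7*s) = (s - 6)/(s + 7)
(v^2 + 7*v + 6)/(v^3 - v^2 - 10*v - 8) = (v + 6)/(v^2 - 2*v - 8)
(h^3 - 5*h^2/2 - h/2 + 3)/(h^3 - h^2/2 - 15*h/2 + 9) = (h + 1)/(h + 3)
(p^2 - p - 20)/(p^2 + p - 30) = (p + 4)/(p + 6)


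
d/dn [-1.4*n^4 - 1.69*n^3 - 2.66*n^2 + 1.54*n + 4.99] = -5.6*n^3 - 5.07*n^2 - 5.32*n + 1.54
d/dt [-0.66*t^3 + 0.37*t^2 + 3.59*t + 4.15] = -1.98*t^2 + 0.74*t + 3.59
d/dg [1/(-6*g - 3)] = 2/(3*(2*g + 1)^2)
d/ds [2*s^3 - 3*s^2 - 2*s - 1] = 6*s^2 - 6*s - 2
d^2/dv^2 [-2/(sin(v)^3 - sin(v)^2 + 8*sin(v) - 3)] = 2*(9*sin(v)^6 - 11*sin(v)^5 + 8*sin(v)^4 + 19*sin(v)^3 - 2*sin(v)^2 + 54*sin(v) - 122)/(sin(v)^3 - sin(v)^2 + 8*sin(v) - 3)^3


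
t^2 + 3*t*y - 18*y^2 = (t - 3*y)*(t + 6*y)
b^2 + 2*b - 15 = (b - 3)*(b + 5)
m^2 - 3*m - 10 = (m - 5)*(m + 2)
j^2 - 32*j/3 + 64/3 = (j - 8)*(j - 8/3)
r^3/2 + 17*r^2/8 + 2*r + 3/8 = (r/2 + 1/2)*(r + 1/4)*(r + 3)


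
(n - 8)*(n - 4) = n^2 - 12*n + 32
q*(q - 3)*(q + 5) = q^3 + 2*q^2 - 15*q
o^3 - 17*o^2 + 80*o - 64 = (o - 8)^2*(o - 1)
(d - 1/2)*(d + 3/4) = d^2 + d/4 - 3/8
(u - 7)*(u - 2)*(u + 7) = u^3 - 2*u^2 - 49*u + 98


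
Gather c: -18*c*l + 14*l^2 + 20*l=-18*c*l + 14*l^2 + 20*l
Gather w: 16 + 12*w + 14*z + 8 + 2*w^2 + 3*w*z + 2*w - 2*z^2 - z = 2*w^2 + w*(3*z + 14) - 2*z^2 + 13*z + 24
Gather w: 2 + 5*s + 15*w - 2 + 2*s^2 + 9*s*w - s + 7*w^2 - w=2*s^2 + 4*s + 7*w^2 + w*(9*s + 14)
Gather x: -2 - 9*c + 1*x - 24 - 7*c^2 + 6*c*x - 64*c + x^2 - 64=-7*c^2 - 73*c + x^2 + x*(6*c + 1) - 90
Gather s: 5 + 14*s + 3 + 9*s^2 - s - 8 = 9*s^2 + 13*s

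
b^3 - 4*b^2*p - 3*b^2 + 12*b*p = b*(b - 3)*(b - 4*p)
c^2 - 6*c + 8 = (c - 4)*(c - 2)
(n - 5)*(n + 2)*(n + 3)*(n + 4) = n^4 + 4*n^3 - 19*n^2 - 106*n - 120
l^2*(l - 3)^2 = l^4 - 6*l^3 + 9*l^2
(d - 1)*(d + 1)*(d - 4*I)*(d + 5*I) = d^4 + I*d^3 + 19*d^2 - I*d - 20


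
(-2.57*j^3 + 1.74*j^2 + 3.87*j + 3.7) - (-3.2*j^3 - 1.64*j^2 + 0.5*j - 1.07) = 0.63*j^3 + 3.38*j^2 + 3.37*j + 4.77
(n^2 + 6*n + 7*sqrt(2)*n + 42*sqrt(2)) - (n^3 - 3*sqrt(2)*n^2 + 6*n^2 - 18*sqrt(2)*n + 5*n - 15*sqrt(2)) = -n^3 - 5*n^2 + 3*sqrt(2)*n^2 + n + 25*sqrt(2)*n + 57*sqrt(2)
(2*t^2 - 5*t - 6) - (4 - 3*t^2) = 5*t^2 - 5*t - 10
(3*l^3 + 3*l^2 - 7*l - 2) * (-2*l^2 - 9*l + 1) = -6*l^5 - 33*l^4 - 10*l^3 + 70*l^2 + 11*l - 2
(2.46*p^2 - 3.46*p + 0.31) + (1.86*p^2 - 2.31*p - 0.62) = 4.32*p^2 - 5.77*p - 0.31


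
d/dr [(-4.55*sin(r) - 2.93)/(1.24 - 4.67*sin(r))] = -19.3251*cos(r)/(4.67*sin(r) - 1.24)^2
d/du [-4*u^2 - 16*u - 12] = -8*u - 16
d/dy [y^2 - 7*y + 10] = 2*y - 7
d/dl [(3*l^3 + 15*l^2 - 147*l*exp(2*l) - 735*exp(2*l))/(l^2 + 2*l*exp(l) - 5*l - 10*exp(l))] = 3*((l^2 + 2*l*exp(l) - 5*l - 10*exp(l))*(3*l^2 - 98*l*exp(2*l) + 10*l - 539*exp(2*l)) - (l^3 + 5*l^2 - 49*l*exp(2*l) - 245*exp(2*l))*(2*l*exp(l) + 2*l - 8*exp(l) - 5))/(l^2 + 2*l*exp(l) - 5*l - 10*exp(l))^2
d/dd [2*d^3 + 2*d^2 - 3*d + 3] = 6*d^2 + 4*d - 3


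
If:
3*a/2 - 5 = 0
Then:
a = 10/3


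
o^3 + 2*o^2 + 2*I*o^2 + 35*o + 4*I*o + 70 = (o + 2)*(o - 5*I)*(o + 7*I)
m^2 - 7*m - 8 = (m - 8)*(m + 1)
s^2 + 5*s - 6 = (s - 1)*(s + 6)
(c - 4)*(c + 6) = c^2 + 2*c - 24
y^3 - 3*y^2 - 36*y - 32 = (y - 8)*(y + 1)*(y + 4)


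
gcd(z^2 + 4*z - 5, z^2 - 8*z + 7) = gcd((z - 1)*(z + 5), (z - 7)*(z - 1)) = z - 1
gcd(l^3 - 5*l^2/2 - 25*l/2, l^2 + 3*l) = l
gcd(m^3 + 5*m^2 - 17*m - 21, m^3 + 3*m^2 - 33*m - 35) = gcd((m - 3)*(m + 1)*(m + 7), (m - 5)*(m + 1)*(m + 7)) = m^2 + 8*m + 7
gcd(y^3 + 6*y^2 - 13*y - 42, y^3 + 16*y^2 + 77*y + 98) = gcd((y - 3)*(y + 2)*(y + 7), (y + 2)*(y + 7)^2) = y^2 + 9*y + 14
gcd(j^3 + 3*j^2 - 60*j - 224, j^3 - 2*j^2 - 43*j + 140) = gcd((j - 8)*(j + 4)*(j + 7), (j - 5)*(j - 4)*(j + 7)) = j + 7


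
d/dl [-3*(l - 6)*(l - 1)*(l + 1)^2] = -12*l^3 + 45*l^2 + 42*l - 15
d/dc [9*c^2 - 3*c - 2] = 18*c - 3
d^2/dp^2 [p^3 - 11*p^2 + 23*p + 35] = 6*p - 22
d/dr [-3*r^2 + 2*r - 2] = 2 - 6*r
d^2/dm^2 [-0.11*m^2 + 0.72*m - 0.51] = -0.220000000000000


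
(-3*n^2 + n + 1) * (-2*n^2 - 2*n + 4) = 6*n^4 + 4*n^3 - 16*n^2 + 2*n + 4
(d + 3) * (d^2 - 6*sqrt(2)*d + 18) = d^3 - 6*sqrt(2)*d^2 + 3*d^2 - 18*sqrt(2)*d + 18*d + 54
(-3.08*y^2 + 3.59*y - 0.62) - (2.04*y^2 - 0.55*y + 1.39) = -5.12*y^2 + 4.14*y - 2.01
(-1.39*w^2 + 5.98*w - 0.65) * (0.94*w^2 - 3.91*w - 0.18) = -1.3066*w^4 + 11.0561*w^3 - 23.7426*w^2 + 1.4651*w + 0.117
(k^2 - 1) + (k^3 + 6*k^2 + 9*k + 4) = k^3 + 7*k^2 + 9*k + 3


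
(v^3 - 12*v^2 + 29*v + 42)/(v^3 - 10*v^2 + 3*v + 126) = (v + 1)/(v + 3)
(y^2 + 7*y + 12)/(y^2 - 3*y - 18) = (y + 4)/(y - 6)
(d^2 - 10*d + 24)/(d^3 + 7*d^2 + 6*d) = (d^2 - 10*d + 24)/(d*(d^2 + 7*d + 6))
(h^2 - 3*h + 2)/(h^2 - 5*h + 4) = (h - 2)/(h - 4)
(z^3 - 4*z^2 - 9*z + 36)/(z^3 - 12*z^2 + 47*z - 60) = (z + 3)/(z - 5)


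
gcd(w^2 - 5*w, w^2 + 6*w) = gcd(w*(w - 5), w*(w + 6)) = w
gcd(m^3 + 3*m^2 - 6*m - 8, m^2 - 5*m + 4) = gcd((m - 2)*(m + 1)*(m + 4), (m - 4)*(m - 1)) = 1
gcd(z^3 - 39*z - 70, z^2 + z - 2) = z + 2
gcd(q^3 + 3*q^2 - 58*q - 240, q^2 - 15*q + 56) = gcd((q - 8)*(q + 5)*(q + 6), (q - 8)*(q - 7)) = q - 8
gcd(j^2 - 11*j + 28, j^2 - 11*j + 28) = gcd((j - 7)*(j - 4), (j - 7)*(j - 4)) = j^2 - 11*j + 28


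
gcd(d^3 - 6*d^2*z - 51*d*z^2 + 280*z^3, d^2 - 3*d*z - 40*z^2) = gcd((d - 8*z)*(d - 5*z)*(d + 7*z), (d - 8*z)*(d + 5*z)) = -d + 8*z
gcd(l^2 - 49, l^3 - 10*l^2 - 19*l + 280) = l - 7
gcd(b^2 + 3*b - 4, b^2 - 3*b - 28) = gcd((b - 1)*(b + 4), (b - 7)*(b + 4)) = b + 4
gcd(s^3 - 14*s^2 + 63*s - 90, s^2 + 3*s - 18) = s - 3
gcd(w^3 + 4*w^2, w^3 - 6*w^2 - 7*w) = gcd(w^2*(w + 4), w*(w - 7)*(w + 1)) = w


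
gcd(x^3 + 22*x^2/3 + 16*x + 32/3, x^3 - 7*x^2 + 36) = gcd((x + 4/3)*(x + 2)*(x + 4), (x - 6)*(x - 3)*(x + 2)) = x + 2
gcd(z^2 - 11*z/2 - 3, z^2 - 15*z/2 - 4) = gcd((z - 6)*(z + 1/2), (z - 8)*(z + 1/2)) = z + 1/2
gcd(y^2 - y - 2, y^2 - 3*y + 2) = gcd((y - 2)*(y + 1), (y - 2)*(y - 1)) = y - 2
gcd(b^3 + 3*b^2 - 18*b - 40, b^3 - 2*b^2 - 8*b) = b^2 - 2*b - 8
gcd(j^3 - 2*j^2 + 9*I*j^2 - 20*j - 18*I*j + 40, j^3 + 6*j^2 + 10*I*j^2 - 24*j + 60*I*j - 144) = j + 4*I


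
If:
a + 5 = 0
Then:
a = -5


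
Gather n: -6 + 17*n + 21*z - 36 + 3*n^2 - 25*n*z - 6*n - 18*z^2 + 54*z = 3*n^2 + n*(11 - 25*z) - 18*z^2 + 75*z - 42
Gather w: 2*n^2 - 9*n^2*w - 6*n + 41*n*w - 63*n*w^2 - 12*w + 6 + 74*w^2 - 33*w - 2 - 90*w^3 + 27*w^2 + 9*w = 2*n^2 - 6*n - 90*w^3 + w^2*(101 - 63*n) + w*(-9*n^2 + 41*n - 36) + 4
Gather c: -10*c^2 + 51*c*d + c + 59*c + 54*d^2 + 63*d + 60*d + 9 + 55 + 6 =-10*c^2 + c*(51*d + 60) + 54*d^2 + 123*d + 70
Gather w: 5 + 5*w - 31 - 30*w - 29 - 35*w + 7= -60*w - 48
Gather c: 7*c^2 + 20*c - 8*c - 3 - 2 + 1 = 7*c^2 + 12*c - 4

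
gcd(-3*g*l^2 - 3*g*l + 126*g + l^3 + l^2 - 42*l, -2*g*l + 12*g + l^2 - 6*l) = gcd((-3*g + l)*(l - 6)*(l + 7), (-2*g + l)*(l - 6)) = l - 6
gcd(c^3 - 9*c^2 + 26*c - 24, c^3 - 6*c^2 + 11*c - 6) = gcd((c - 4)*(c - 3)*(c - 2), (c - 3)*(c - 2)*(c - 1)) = c^2 - 5*c + 6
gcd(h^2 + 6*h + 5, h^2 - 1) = h + 1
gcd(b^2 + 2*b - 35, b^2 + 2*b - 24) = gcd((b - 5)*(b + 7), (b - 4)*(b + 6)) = 1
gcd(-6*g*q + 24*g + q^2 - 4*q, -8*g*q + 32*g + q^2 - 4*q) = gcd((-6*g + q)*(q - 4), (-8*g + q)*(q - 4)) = q - 4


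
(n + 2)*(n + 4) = n^2 + 6*n + 8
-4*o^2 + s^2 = (-2*o + s)*(2*o + s)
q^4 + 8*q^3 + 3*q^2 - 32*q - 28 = (q - 2)*(q + 1)*(q + 2)*(q + 7)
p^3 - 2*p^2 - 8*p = p*(p - 4)*(p + 2)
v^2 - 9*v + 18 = (v - 6)*(v - 3)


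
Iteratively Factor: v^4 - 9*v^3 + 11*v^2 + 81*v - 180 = (v - 4)*(v^3 - 5*v^2 - 9*v + 45) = (v - 4)*(v + 3)*(v^2 - 8*v + 15) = (v - 5)*(v - 4)*(v + 3)*(v - 3)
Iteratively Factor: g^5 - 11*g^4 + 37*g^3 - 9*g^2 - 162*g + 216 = (g - 3)*(g^4 - 8*g^3 + 13*g^2 + 30*g - 72) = (g - 4)*(g - 3)*(g^3 - 4*g^2 - 3*g + 18) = (g - 4)*(g - 3)^2*(g^2 - g - 6) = (g - 4)*(g - 3)^2*(g + 2)*(g - 3)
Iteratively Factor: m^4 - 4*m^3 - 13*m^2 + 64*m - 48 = (m - 3)*(m^3 - m^2 - 16*m + 16) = (m - 3)*(m - 1)*(m^2 - 16) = (m - 3)*(m - 1)*(m + 4)*(m - 4)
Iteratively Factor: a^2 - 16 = (a + 4)*(a - 4)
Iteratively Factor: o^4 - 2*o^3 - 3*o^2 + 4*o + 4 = (o + 1)*(o^3 - 3*o^2 + 4) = (o + 1)^2*(o^2 - 4*o + 4) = (o - 2)*(o + 1)^2*(o - 2)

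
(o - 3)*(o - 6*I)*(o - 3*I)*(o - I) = o^4 - 3*o^3 - 10*I*o^3 - 27*o^2 + 30*I*o^2 + 81*o + 18*I*o - 54*I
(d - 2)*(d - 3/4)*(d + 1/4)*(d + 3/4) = d^4 - 7*d^3/4 - 17*d^2/16 + 63*d/64 + 9/32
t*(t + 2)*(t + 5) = t^3 + 7*t^2 + 10*t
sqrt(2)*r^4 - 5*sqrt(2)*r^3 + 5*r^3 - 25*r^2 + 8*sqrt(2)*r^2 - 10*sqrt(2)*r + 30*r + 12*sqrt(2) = (r - 3)*(r - 2)*(r + 2*sqrt(2))*(sqrt(2)*r + 1)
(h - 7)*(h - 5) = h^2 - 12*h + 35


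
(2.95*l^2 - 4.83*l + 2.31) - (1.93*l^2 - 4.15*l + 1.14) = 1.02*l^2 - 0.68*l + 1.17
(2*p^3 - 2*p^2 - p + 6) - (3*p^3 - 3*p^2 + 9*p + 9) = -p^3 + p^2 - 10*p - 3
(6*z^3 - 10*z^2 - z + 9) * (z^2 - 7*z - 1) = 6*z^5 - 52*z^4 + 63*z^3 + 26*z^2 - 62*z - 9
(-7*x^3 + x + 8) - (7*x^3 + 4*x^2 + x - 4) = -14*x^3 - 4*x^2 + 12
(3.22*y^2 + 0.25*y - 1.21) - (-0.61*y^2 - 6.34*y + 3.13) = 3.83*y^2 + 6.59*y - 4.34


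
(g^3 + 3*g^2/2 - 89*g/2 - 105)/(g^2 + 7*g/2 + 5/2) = (g^2 - g - 42)/(g + 1)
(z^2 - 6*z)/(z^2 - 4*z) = (z - 6)/(z - 4)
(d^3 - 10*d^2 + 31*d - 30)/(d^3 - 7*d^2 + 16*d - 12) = (d - 5)/(d - 2)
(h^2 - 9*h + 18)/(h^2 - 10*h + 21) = (h - 6)/(h - 7)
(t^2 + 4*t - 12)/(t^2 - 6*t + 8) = (t + 6)/(t - 4)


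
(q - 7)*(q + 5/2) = q^2 - 9*q/2 - 35/2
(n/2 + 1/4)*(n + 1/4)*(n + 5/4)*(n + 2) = n^4/2 + 2*n^3 + 81*n^2/32 + 73*n/64 + 5/32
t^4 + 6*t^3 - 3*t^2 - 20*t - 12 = (t - 2)*(t + 1)^2*(t + 6)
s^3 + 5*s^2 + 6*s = s*(s + 2)*(s + 3)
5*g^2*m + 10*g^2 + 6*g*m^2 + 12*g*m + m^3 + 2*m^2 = (g + m)*(5*g + m)*(m + 2)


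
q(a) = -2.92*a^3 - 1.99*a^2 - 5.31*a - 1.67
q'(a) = -8.76*a^2 - 3.98*a - 5.31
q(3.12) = -126.29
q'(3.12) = -103.00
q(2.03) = -45.08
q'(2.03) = -49.49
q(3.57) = -178.85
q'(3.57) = -131.16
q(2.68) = -86.40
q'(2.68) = -78.89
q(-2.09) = 27.39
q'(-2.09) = -35.26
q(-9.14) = 2110.19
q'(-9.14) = -700.74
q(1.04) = -12.63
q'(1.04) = -18.92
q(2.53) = -75.13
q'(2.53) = -71.45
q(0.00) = -1.67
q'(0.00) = -5.31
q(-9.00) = 2013.61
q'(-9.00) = -679.05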